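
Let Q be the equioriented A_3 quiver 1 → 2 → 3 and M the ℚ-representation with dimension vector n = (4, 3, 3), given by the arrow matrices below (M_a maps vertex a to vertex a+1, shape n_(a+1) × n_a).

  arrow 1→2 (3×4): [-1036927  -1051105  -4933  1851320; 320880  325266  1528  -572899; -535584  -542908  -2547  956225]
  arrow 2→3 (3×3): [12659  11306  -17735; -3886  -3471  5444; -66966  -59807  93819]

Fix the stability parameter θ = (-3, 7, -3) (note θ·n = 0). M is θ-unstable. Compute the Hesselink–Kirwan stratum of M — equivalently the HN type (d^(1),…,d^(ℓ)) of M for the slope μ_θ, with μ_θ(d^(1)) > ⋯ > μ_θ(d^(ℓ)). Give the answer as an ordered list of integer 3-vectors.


Via rank(M_{q-1}∘⋯∘M_p): M ≅ I[1,1], I[1,3]^3.
μ_θ-semistable layers: μ^(1)=2; μ^(2)=-3

((0, 3, 3); (4, 0, 0))


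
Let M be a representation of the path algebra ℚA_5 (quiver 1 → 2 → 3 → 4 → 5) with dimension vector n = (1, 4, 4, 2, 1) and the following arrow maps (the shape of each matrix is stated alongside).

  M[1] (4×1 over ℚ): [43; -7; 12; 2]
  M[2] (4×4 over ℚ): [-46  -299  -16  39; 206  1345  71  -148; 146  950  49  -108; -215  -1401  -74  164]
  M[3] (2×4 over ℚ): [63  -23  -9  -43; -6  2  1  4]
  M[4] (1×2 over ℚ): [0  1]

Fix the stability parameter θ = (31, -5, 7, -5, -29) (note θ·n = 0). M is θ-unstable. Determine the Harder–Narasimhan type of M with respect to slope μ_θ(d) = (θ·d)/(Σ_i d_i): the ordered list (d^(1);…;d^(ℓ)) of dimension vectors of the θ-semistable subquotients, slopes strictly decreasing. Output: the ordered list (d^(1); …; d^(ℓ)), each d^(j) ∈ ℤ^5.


Barcode: M ≅ I[1,3], I[2,3], I[2,4], I[2,5]. HN layers by μ_θ (5 steps, strictly decreasing):
  μ^(1)=11; μ^(2)=7; μ^(3)=1; μ^(4)=-5; μ^(5)=-8

((1, 1, 1, 0, 0); (0, 0, 1, 0, 0); (0, 0, 1, 1, 0); (0, 2, 0, 0, 0); (0, 1, 1, 1, 1))


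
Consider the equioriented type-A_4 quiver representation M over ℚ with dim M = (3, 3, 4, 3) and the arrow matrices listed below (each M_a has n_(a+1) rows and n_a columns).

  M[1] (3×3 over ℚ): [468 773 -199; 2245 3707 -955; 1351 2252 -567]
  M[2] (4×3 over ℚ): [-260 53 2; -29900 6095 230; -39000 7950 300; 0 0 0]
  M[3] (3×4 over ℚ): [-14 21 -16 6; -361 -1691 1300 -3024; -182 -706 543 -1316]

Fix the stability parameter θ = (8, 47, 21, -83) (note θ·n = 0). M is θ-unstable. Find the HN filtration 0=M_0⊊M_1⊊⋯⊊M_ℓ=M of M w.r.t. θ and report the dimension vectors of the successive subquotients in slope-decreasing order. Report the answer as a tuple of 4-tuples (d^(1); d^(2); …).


Barcode: M ≅ I[1,2]^2, I[1,4], I[3,3], I[3,4]^2. HN layers by μ_θ (5 steps, strictly decreasing):
  μ^(1)=47; μ^(2)=21; μ^(3)=8; μ^(4)=-7/4; μ^(5)=-31

((0, 2, 0, 0); (0, 0, 1, 0); (2, 0, 0, 0); (1, 1, 1, 1); (0, 0, 2, 2))


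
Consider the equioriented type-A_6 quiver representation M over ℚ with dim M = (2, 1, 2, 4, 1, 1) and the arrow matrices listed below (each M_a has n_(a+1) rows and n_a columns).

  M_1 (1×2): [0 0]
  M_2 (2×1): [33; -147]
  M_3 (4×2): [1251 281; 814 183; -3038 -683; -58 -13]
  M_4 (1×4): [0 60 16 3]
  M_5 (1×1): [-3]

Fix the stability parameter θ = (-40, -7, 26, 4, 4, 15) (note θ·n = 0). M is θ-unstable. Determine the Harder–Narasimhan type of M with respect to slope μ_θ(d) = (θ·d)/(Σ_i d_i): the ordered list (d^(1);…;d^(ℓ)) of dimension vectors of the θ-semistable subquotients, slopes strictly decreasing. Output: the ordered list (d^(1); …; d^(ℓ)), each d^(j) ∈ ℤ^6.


Barcode: M ≅ I[1,1]^2, I[2,6], I[3,4], I[4,4]^2. HN layers by μ_θ (5 steps, strictly decreasing):
  μ^(1)=15; μ^(2)=34/3; μ^(3)=4; μ^(4)=-7; μ^(5)=-40

((0, 0, 1, 1, 0, 1); (0, 0, 1, 1, 1, 0); (0, 0, 0, 2, 0, 0); (0, 1, 0, 0, 0, 0); (2, 0, 0, 0, 0, 0))


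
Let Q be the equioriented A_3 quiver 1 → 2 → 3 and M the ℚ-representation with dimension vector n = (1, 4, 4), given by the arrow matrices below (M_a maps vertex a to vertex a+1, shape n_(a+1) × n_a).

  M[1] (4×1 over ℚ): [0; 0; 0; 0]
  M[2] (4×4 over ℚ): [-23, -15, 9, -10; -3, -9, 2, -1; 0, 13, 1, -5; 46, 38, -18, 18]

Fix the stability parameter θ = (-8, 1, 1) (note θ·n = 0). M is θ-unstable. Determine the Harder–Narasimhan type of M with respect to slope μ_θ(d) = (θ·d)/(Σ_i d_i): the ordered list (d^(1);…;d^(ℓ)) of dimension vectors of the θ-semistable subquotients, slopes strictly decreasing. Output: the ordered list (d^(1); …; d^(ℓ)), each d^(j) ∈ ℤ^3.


Barcode: M ≅ I[1,1], I[2,3]^4. HN layers by μ_θ (2 steps, strictly decreasing):
  μ^(1)=1; μ^(2)=-8

((0, 4, 4); (1, 0, 0))


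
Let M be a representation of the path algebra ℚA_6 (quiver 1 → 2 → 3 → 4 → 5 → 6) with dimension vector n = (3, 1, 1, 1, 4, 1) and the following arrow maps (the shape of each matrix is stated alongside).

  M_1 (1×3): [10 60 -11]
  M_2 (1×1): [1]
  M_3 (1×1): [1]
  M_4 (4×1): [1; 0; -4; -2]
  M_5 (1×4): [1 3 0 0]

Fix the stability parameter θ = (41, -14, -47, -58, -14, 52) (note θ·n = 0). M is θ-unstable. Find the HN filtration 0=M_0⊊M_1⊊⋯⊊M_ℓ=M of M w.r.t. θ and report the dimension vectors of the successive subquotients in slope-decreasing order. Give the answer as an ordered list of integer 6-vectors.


Barcode: M ≅ I[1,1]^2, I[1,6], I[5,5]^3. HN layers by μ_θ (4 steps, strictly decreasing):
  μ^(1)=52; μ^(2)=41; μ^(3)=-14; μ^(4)=-39/2

((0, 0, 0, 0, 0, 1); (2, 0, 0, 0, 0, 0); (0, 0, 0, 0, 4, 0); (1, 1, 1, 1, 0, 0))


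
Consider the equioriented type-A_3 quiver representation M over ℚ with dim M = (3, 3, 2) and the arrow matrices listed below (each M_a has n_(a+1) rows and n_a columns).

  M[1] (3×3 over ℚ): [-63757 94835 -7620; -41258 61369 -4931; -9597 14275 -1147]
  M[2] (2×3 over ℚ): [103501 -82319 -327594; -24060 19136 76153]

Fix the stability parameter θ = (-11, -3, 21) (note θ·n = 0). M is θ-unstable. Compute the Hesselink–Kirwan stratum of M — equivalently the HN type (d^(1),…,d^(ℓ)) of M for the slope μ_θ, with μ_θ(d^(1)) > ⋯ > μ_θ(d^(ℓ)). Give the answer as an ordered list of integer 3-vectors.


Barcode: M ≅ I[1,2], I[1,3]^2. HN layers by μ_θ (3 steps, strictly decreasing):
  μ^(1)=21; μ^(2)=-3; μ^(3)=-11

((0, 0, 2); (0, 3, 0); (3, 0, 0))


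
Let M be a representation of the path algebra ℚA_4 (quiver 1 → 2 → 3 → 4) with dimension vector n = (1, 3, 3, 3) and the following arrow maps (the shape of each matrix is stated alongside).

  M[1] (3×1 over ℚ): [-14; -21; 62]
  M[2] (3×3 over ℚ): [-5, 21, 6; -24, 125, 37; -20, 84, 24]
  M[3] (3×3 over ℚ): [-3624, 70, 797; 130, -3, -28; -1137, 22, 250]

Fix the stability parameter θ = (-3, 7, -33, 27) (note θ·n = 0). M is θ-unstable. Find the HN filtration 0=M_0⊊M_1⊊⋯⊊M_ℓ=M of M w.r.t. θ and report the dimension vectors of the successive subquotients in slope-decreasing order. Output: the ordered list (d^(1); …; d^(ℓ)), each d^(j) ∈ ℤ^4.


Interval decomposition of M: I[1,4], I[2,2], I[2,4], I[3,4].
HN type (ℓ=5): μ^(1)=27; μ^(2)=7; μ^(3)=-29/3; μ^(4)=-13; μ^(5)=-33

((0, 0, 0, 3); (0, 1, 0, 0); (1, 1, 1, 0); (0, 1, 1, 0); (0, 0, 1, 0))


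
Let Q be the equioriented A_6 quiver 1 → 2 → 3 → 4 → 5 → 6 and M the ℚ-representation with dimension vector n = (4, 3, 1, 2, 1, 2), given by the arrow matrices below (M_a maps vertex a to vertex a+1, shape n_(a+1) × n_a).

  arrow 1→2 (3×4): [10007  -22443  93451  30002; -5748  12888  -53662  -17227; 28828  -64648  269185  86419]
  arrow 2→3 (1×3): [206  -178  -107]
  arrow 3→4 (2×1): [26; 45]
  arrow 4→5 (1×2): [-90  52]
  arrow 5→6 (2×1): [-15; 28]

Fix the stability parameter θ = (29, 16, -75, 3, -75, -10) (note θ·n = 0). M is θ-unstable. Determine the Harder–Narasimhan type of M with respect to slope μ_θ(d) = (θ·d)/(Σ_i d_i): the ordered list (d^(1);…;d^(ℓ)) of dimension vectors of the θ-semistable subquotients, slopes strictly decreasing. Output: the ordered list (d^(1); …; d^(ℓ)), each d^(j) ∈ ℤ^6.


Interval decomposition of M: I[1,1], I[1,2]^2, I[1,4], I[4,6], I[6,6].
HN type (ℓ=5): μ^(1)=29; μ^(2)=45/2; μ^(3)=3; μ^(4)=-10; μ^(5)=-36

((1, 0, 0, 0, 0, 0); (2, 2, 0, 0, 0, 0); (0, 0, 0, 1, 0, 0); (1, 1, 1, 0, 0, 2); (0, 0, 0, 1, 1, 0))


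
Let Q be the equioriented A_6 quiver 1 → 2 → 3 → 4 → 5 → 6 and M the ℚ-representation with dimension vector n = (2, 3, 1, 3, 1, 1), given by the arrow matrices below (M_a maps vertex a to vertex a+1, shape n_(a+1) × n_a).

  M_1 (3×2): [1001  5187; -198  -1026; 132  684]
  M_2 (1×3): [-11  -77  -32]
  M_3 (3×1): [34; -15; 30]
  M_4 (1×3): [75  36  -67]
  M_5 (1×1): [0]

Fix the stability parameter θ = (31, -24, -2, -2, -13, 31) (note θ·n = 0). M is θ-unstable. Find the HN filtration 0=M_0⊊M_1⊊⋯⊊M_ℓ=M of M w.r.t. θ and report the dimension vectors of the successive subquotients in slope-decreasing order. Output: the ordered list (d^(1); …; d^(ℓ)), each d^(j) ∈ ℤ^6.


Interval decomposition of M: I[1,1], I[1,4], I[2,2]^2, I[4,4], I[4,5], I[6,6].
HN type (ℓ=5): μ^(1)=31; μ^(2)=3/4; μ^(3)=-2; μ^(4)=-15/2; μ^(5)=-24

((1, 0, 0, 0, 0, 1); (1, 1, 1, 1, 0, 0); (0, 0, 0, 1, 0, 0); (0, 0, 0, 1, 1, 0); (0, 2, 0, 0, 0, 0))


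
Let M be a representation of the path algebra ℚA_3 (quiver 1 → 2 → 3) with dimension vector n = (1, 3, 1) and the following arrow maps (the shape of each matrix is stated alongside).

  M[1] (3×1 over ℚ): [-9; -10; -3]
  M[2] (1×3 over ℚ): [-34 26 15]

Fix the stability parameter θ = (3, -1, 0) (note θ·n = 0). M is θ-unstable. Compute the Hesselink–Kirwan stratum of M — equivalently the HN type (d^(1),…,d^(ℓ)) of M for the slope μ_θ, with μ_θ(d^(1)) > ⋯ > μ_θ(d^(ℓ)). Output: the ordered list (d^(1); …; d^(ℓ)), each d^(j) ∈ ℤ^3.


Via rank(M_{q-1}∘⋯∘M_p): M ≅ I[1,3], I[2,2]^2.
μ_θ-semistable layers: μ^(1)=2/3; μ^(2)=-1

((1, 1, 1); (0, 2, 0))


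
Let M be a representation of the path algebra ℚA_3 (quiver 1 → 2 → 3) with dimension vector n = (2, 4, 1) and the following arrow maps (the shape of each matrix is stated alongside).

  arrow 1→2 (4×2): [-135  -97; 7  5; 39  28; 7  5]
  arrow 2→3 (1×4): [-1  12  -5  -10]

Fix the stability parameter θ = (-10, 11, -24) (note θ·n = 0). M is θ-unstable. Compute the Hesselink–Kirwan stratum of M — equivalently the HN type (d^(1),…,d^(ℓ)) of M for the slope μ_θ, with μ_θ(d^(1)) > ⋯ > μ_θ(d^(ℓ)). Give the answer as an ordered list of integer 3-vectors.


Interval decomposition of M: I[1,2], I[1,3], I[2,2]^2.
HN type (ℓ=3): μ^(1)=11; μ^(2)=-13/2; μ^(3)=-10

((0, 3, 0); (0, 1, 1); (2, 0, 0))


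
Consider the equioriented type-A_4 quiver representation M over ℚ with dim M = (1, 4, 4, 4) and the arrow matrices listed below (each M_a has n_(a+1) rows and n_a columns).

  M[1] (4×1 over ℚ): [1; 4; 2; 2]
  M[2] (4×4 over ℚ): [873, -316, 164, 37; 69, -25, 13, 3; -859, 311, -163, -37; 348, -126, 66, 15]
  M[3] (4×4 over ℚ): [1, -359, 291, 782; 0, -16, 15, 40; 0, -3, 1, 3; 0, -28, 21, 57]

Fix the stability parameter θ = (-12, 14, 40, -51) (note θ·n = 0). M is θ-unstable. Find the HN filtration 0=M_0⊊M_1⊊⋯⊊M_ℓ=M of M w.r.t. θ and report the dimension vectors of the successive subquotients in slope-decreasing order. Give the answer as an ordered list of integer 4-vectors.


Interval decomposition of M: I[1,4], I[2,2], I[2,4]^2, I[3,4].
HN type (ℓ=4): μ^(1)=14; μ^(2)=1; μ^(3)=-11/2; μ^(4)=-12

((0, 1, 0, 0); (0, 3, 3, 3); (0, 0, 1, 1); (1, 0, 0, 0))


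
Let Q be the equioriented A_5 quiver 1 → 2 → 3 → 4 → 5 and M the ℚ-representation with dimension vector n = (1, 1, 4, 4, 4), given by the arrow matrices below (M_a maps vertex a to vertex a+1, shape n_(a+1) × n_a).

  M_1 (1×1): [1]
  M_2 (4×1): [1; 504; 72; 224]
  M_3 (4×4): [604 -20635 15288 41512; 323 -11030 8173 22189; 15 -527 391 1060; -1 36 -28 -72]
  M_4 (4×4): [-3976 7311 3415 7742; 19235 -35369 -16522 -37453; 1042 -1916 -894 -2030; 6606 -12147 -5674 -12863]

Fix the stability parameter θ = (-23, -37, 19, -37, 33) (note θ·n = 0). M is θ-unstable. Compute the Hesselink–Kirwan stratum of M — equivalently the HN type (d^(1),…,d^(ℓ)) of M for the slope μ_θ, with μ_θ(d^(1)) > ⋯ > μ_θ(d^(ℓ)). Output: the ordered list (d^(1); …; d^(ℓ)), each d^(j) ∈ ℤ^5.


Interval decomposition of M: I[1,4], I[3,5]^3, I[5,5].
HN type (ℓ=3): μ^(1)=33; μ^(2)=-9; μ^(3)=-30

((0, 0, 0, 0, 4); (0, 0, 4, 4, 0); (1, 1, 0, 0, 0))


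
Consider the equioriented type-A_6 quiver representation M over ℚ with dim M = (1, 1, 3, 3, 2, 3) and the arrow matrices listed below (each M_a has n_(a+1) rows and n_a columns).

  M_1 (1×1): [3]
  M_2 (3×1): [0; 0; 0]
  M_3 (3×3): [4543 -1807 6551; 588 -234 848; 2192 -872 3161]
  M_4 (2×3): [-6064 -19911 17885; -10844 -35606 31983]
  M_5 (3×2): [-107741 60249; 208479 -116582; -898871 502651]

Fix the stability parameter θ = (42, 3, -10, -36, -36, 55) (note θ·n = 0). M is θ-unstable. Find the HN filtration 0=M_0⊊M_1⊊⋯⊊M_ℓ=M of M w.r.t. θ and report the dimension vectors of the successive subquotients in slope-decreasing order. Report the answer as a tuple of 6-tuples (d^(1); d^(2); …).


Barcode: M ≅ I[1,2], I[3,4], I[3,6]^2, I[6,6]. HN layers by μ_θ (4 steps, strictly decreasing):
  μ^(1)=55; μ^(2)=45/2; μ^(3)=-23; μ^(4)=-82/3

((0, 0, 0, 0, 0, 3); (1, 1, 0, 0, 0, 0); (0, 0, 1, 1, 0, 0); (0, 0, 2, 2, 2, 0))


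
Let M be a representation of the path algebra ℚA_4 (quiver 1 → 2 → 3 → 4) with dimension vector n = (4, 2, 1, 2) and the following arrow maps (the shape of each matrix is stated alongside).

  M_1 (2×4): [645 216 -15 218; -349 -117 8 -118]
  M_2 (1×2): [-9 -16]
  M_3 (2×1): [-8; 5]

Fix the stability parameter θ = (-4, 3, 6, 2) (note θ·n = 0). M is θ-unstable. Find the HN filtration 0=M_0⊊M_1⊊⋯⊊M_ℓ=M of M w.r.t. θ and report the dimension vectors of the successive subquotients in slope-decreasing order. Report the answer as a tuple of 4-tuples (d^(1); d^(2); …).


Barcode: M ≅ I[1,1]^2, I[1,2], I[1,4], I[4,4]. HN layers by μ_θ (4 steps, strictly decreasing):
  μ^(1)=4; μ^(2)=3; μ^(3)=2; μ^(4)=-4

((0, 0, 1, 1); (0, 2, 0, 0); (0, 0, 0, 1); (4, 0, 0, 0))


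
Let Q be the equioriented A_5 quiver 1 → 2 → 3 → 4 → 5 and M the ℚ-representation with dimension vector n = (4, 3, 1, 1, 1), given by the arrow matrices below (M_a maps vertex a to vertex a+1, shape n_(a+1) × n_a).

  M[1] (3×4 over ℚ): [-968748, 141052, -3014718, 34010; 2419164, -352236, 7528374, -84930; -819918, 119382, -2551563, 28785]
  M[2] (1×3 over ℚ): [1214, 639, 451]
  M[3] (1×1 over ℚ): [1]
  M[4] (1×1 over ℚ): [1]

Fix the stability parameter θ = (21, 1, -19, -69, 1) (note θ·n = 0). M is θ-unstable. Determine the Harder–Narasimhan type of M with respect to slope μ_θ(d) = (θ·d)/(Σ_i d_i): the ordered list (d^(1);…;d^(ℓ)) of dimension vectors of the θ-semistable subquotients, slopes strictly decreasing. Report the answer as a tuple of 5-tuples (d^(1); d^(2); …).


Interval decomposition of M: I[1,1]^3, I[1,5], I[2,2]^2.
HN type (ℓ=3): μ^(1)=21; μ^(2)=1; μ^(3)=-33/2

((3, 0, 0, 0, 0); (0, 2, 0, 0, 1); (1, 1, 1, 1, 0))


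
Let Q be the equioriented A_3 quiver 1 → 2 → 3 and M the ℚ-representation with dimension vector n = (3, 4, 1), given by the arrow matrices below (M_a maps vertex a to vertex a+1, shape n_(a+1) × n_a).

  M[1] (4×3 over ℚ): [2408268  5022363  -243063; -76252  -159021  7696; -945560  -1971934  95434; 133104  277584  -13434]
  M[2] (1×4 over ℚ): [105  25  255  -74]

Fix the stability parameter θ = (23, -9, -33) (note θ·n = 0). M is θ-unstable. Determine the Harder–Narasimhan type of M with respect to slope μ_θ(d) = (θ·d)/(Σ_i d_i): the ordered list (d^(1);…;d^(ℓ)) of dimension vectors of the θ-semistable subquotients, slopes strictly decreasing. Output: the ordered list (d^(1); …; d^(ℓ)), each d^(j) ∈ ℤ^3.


Via rank(M_{q-1}∘⋯∘M_p): M ≅ I[1,1], I[1,2], I[1,3], I[2,2]^2.
μ_θ-semistable layers: μ^(1)=23; μ^(2)=7; μ^(3)=-19/3; μ^(4)=-9

((1, 0, 0); (1, 1, 0); (1, 1, 1); (0, 2, 0))


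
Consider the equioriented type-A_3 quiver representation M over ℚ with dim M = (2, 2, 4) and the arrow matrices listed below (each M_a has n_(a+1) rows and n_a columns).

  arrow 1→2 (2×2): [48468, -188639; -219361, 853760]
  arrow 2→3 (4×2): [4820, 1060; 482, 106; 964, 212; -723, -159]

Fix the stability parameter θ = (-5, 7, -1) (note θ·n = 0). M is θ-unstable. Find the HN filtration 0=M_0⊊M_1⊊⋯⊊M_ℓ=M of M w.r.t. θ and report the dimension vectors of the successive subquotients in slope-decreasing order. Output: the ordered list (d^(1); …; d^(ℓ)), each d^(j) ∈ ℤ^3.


Interval decomposition of M: I[1,2], I[1,3], I[3,3]^3.
HN type (ℓ=4): μ^(1)=7; μ^(2)=3; μ^(3)=-1; μ^(4)=-5

((0, 1, 0); (0, 1, 1); (0, 0, 3); (2, 0, 0))


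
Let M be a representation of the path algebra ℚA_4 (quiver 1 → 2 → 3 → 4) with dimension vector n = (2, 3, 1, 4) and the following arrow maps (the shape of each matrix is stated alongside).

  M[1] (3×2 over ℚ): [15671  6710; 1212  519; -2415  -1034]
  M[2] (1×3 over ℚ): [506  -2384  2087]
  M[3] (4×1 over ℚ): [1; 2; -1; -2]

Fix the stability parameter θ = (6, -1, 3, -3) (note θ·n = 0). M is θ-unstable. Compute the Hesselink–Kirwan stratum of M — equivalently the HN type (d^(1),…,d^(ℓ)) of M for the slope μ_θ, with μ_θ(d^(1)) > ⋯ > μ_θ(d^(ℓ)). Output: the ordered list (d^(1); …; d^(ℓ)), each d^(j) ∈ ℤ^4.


Barcode: M ≅ I[1,2], I[1,4], I[2,2], I[4,4]^3. HN layers by μ_θ (4 steps, strictly decreasing):
  μ^(1)=5/2; μ^(2)=5/4; μ^(3)=-1; μ^(4)=-3

((1, 1, 0, 0); (1, 1, 1, 1); (0, 1, 0, 0); (0, 0, 0, 3))


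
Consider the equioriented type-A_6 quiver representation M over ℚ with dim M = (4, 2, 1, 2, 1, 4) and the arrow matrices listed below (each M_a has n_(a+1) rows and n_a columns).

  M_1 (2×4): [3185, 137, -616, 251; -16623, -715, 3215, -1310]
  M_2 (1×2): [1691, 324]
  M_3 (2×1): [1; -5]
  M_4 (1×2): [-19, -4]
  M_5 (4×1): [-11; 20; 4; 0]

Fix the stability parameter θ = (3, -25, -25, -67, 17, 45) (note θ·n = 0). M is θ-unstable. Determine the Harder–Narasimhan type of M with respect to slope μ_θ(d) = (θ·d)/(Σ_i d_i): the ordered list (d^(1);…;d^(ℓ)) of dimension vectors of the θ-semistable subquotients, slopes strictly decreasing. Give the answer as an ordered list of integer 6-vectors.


Barcode: M ≅ I[1,1]^2, I[1,2], I[1,6], I[4,4], I[6,6]^3. HN layers by μ_θ (6 steps, strictly decreasing):
  μ^(1)=45; μ^(2)=17; μ^(3)=3; μ^(4)=-11; μ^(5)=-57/2; μ^(6)=-67

((0, 0, 0, 0, 0, 4); (0, 0, 0, 0, 1, 0); (2, 0, 0, 0, 0, 0); (1, 1, 0, 0, 0, 0); (1, 1, 1, 1, 0, 0); (0, 0, 0, 1, 0, 0))


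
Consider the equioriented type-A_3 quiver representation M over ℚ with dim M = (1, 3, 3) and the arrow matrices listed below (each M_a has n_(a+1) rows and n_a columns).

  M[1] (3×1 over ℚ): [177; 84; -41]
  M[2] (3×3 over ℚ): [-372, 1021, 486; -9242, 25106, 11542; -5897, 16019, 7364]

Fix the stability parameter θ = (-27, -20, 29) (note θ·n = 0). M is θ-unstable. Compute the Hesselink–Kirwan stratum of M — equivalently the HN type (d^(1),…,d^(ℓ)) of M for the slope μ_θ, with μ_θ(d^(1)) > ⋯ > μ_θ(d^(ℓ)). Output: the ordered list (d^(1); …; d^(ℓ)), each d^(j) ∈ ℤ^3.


Barcode: M ≅ I[1,3], I[2,3]^2. HN layers by μ_θ (3 steps, strictly decreasing):
  μ^(1)=29; μ^(2)=-20; μ^(3)=-27

((0, 0, 3); (0, 3, 0); (1, 0, 0))


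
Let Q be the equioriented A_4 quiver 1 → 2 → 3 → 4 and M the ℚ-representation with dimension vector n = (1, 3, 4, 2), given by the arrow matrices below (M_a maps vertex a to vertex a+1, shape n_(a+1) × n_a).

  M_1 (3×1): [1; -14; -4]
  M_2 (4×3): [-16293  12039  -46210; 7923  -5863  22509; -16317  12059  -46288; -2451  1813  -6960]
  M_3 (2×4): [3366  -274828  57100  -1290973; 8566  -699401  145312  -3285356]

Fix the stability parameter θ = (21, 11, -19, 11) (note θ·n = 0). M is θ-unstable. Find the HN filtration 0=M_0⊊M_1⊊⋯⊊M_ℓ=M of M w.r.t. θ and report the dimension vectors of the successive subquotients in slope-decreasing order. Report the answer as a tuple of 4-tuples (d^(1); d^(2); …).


Barcode: M ≅ I[1,4], I[2,2], I[2,4], I[3,3]^2. HN layers by μ_θ (4 steps, strictly decreasing):
  μ^(1)=11; μ^(2)=13/3; μ^(3)=-4; μ^(4)=-19

((0, 1, 0, 2); (1, 1, 1, 0); (0, 1, 1, 0); (0, 0, 2, 0))


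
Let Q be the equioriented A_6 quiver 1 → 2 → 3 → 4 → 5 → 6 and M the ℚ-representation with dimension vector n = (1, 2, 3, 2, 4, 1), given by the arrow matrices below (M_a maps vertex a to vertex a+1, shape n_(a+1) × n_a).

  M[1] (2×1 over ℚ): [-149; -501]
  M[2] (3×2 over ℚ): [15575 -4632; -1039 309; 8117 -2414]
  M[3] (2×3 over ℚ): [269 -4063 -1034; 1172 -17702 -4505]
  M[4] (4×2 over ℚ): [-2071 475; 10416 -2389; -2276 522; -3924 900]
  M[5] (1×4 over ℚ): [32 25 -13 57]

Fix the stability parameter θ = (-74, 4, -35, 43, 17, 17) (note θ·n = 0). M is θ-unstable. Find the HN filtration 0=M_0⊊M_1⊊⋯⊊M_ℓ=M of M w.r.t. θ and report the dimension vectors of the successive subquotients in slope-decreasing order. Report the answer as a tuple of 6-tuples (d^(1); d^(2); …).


Interval decomposition of M: I[1,6], I[2,5], I[3,3], I[5,5]^2.
HN type (ℓ=6): μ^(1)=30; μ^(2)=77/3; μ^(3)=17; μ^(4)=-31/2; μ^(5)=-35; μ^(6)=-74

((0, 0, 0, 1, 1, 0); (0, 0, 0, 1, 1, 1); (0, 0, 0, 0, 2, 0); (0, 2, 2, 0, 0, 0); (0, 0, 1, 0, 0, 0); (1, 0, 0, 0, 0, 0))


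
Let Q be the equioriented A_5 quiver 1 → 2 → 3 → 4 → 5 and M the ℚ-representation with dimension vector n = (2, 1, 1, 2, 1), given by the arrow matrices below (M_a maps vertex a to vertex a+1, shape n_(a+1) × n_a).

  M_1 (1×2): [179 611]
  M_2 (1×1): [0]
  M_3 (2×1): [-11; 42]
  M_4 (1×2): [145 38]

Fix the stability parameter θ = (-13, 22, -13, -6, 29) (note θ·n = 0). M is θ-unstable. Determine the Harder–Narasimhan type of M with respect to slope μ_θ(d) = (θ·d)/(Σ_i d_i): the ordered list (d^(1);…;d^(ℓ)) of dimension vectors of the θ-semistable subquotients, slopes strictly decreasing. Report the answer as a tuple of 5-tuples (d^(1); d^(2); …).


Interval decomposition of M: I[1,1], I[1,2], I[3,5], I[4,4].
HN type (ℓ=4): μ^(1)=29; μ^(2)=22; μ^(3)=-6; μ^(4)=-13

((0, 0, 0, 0, 1); (0, 1, 0, 0, 0); (0, 0, 0, 2, 0); (2, 0, 1, 0, 0))


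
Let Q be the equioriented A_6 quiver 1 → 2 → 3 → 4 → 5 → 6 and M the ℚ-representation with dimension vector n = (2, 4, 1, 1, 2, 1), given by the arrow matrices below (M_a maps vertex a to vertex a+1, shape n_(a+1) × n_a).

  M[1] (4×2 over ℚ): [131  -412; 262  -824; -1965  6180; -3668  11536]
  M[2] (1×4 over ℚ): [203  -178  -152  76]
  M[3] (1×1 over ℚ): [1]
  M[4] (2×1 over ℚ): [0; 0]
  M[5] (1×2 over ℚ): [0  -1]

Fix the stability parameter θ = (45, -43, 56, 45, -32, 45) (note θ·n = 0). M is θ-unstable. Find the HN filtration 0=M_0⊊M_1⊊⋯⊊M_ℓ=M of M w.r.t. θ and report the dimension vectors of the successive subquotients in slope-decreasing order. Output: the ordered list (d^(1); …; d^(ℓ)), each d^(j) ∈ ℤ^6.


Barcode: M ≅ I[1,1], I[1,4], I[2,2]^3, I[5,5], I[5,6]. HN layers by μ_θ (5 steps, strictly decreasing):
  μ^(1)=101/2; μ^(2)=45; μ^(3)=1; μ^(4)=-32; μ^(5)=-43

((0, 0, 1, 1, 0, 0); (1, 0, 0, 0, 0, 1); (1, 1, 0, 0, 0, 0); (0, 0, 0, 0, 2, 0); (0, 3, 0, 0, 0, 0))


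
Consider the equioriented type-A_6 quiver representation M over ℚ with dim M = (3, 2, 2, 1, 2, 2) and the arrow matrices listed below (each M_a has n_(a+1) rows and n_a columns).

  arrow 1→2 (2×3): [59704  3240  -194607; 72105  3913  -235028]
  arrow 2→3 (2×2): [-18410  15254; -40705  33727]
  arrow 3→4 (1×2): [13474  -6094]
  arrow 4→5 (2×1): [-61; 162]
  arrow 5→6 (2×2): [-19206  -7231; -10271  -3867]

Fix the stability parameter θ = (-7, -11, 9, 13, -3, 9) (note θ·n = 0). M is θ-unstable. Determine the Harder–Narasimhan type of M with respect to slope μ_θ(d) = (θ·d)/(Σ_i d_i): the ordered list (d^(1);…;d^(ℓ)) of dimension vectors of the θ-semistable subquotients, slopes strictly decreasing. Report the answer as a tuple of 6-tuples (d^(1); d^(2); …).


Interval decomposition of M: I[1,1], I[1,2], I[1,6], I[3,3], I[5,6].
HN type (ℓ=5): μ^(1)=9; μ^(2)=19/3; μ^(3)=-3; μ^(4)=-7; μ^(5)=-9

((0, 0, 1, 0, 0, 2); (0, 0, 1, 1, 1, 0); (0, 0, 0, 0, 1, 0); (1, 0, 0, 0, 0, 0); (2, 2, 0, 0, 0, 0))


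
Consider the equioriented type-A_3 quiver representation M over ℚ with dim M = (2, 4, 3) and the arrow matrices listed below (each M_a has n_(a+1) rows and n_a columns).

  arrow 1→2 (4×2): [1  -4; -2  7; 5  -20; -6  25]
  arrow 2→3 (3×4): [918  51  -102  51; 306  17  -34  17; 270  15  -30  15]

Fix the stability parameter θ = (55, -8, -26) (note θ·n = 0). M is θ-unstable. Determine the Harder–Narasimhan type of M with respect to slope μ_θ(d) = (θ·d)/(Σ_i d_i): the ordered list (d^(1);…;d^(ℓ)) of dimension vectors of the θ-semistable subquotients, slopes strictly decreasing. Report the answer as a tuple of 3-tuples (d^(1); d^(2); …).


Via rank(M_{q-1}∘⋯∘M_p): M ≅ I[1,2]^2, I[2,2], I[2,3], I[3,3]^2.
μ_θ-semistable layers: μ^(1)=47/2; μ^(2)=-8; μ^(3)=-17; μ^(4)=-26

((2, 2, 0); (0, 1, 0); (0, 1, 1); (0, 0, 2))


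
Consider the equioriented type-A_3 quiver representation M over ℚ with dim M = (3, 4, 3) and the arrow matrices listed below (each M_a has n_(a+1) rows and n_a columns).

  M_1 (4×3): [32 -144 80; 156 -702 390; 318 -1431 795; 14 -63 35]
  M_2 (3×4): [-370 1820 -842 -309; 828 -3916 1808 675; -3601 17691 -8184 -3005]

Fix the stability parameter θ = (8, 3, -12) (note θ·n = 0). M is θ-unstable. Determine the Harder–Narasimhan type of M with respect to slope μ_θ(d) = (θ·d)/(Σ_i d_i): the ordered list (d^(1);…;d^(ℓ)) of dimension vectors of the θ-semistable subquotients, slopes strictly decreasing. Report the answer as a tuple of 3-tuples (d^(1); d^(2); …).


Barcode: M ≅ I[1,1]^2, I[1,3], I[2,2], I[2,3]^2. HN layers by μ_θ (4 steps, strictly decreasing):
  μ^(1)=8; μ^(2)=3; μ^(3)=-1/3; μ^(4)=-9/2

((2, 0, 0); (0, 1, 0); (1, 1, 1); (0, 2, 2))


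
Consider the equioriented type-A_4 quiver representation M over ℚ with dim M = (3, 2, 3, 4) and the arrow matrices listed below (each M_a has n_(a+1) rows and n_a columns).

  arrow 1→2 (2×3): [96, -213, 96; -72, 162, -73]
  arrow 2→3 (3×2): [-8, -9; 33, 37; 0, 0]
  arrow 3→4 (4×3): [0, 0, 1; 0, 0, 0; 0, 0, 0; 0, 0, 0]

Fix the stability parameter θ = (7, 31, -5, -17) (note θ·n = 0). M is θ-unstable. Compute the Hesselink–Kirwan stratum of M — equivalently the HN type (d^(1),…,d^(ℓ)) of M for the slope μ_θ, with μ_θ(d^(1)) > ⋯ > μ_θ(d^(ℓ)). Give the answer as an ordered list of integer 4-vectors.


Via rank(M_{q-1}∘⋯∘M_p): M ≅ I[1,1], I[1,3]^2, I[3,4], I[4,4]^3.
μ_θ-semistable layers: μ^(1)=13; μ^(2)=7; μ^(3)=-11; μ^(4)=-17

((0, 2, 2, 0); (3, 0, 0, 0); (0, 0, 1, 1); (0, 0, 0, 3))


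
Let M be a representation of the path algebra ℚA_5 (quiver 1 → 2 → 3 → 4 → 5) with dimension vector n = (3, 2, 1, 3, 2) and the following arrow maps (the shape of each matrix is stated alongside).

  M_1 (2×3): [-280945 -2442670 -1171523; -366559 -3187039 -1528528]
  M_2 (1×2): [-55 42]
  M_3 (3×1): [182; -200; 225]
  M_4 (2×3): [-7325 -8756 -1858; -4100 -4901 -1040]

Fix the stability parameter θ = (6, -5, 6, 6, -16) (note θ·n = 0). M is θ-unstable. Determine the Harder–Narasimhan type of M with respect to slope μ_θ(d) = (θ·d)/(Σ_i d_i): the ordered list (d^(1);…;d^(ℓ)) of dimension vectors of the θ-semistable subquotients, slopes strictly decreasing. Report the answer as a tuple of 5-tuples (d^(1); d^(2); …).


Via rank(M_{q-1}∘⋯∘M_p): M ≅ I[1,1], I[1,2], I[1,4], I[4,5]^2.
μ_θ-semistable layers: μ^(1)=6; μ^(2)=1/2; μ^(3)=-5

((1, 0, 1, 1, 0); (2, 2, 0, 0, 0); (0, 0, 0, 2, 2))


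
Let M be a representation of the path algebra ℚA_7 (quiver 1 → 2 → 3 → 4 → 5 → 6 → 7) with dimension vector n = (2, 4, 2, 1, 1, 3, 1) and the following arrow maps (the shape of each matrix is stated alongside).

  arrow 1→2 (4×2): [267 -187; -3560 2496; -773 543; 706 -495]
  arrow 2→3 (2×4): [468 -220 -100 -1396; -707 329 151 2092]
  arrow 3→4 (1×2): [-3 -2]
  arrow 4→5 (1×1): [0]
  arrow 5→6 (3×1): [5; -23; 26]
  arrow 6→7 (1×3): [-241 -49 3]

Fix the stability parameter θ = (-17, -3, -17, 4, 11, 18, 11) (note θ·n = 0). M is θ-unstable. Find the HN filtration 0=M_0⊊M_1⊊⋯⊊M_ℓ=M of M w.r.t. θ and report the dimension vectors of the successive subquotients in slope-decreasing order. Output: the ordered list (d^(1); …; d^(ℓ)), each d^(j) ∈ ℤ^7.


Via rank(M_{q-1}∘⋯∘M_p): M ≅ I[1,2], I[1,4], I[2,2], I[2,3], I[5,6], I[6,6], I[6,7].
μ_θ-semistable layers: μ^(1)=18; μ^(2)=29/2; μ^(3)=11; μ^(4)=4; μ^(5)=-3; μ^(6)=-10; μ^(7)=-17

((0, 0, 0, 0, 0, 2, 0); (0, 0, 0, 0, 0, 1, 1); (0, 0, 0, 0, 1, 0, 0); (0, 0, 0, 1, 0, 0, 0); (0, 2, 0, 0, 0, 0, 0); (0, 2, 2, 0, 0, 0, 0); (2, 0, 0, 0, 0, 0, 0))


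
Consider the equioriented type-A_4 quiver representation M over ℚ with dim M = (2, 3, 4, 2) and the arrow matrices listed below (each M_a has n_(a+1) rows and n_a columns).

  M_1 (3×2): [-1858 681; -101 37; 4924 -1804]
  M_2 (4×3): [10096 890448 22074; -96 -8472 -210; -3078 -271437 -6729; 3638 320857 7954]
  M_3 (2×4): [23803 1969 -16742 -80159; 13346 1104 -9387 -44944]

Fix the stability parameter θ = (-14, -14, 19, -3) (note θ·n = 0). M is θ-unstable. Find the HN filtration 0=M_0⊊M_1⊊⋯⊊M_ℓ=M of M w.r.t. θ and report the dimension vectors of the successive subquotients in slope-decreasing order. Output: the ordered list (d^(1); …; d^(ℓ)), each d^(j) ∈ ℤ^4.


Interval decomposition of M: I[1,2], I[1,4], I[2,4], I[3,3]^2.
HN type (ℓ=3): μ^(1)=19; μ^(2)=8; μ^(3)=-14

((0, 0, 2, 0); (0, 0, 2, 2); (2, 3, 0, 0))


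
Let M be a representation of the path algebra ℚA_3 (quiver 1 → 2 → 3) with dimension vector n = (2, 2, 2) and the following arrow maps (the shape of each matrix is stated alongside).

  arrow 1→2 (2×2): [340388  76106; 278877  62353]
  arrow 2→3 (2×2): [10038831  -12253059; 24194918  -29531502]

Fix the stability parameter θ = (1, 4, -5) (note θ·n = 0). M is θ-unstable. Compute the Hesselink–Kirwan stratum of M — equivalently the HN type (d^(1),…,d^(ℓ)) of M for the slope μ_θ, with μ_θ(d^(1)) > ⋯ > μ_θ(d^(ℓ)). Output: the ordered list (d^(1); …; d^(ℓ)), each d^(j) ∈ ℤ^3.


Barcode: M ≅ I[1,2], I[1,3], I[3,3]. HN layers by μ_θ (4 steps, strictly decreasing):
  μ^(1)=4; μ^(2)=1; μ^(3)=0; μ^(4)=-5

((0, 1, 0); (1, 0, 0); (1, 1, 1); (0, 0, 1))


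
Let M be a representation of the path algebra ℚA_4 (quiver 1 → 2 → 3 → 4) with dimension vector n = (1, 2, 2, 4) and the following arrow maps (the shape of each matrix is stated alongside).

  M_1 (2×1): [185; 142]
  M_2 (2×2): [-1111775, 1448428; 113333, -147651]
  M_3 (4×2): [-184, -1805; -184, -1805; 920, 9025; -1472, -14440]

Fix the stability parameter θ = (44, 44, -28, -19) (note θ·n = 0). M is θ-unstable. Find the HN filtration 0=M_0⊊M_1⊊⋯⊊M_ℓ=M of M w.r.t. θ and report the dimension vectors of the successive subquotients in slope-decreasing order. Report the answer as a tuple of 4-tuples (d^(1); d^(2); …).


Via rank(M_{q-1}∘⋯∘M_p): M ≅ I[1,4], I[2,3], I[4,4]^3.
μ_θ-semistable layers: μ^(1)=41/4; μ^(2)=8; μ^(3)=-19

((1, 1, 1, 1); (0, 1, 1, 0); (0, 0, 0, 3))


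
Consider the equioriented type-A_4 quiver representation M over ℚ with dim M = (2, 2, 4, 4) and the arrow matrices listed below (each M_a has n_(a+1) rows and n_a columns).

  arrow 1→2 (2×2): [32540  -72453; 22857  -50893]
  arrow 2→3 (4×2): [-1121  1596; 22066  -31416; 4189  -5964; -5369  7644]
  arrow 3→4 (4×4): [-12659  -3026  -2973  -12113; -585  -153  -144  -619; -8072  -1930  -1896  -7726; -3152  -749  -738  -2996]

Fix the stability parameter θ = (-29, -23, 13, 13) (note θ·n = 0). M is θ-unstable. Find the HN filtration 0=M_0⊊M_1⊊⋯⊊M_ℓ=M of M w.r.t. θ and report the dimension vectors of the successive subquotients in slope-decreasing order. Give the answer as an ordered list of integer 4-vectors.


Interval decomposition of M: I[1,2], I[1,4], I[3,4]^3.
HN type (ℓ=3): μ^(1)=13; μ^(2)=-23; μ^(3)=-29

((0, 0, 4, 4); (0, 2, 0, 0); (2, 0, 0, 0))


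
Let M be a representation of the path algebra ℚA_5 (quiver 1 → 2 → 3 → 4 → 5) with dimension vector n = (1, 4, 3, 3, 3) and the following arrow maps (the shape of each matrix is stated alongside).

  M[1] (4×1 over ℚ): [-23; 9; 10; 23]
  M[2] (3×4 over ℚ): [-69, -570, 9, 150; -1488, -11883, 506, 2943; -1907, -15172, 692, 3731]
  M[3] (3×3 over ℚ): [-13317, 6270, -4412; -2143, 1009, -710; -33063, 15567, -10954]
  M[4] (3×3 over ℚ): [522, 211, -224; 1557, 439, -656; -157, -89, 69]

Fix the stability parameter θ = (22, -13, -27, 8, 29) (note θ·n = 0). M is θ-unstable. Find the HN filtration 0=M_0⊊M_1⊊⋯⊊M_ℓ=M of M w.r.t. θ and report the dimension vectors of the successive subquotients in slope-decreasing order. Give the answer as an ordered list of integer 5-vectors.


Via rank(M_{q-1}∘⋯∘M_p): M ≅ I[1,5], I[2,2], I[2,3], I[2,5], I[4,5].
μ_θ-semistable layers: μ^(1)=29; μ^(2)=8; μ^(3)=-6; μ^(4)=-13; μ^(5)=-20

((0, 0, 0, 0, 3); (0, 0, 0, 3, 0); (1, 1, 1, 0, 0); (0, 1, 0, 0, 0); (0, 2, 2, 0, 0))


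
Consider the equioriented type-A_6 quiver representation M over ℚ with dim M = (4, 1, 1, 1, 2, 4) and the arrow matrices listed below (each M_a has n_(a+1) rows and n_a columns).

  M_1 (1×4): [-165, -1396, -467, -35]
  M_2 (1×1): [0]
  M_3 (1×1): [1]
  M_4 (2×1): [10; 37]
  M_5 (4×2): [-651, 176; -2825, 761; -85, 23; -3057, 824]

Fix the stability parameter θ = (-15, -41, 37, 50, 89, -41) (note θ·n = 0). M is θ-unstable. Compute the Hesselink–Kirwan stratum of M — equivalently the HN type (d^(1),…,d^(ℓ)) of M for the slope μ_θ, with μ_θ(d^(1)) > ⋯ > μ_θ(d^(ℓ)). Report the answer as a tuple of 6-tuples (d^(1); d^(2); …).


Via rank(M_{q-1}∘⋯∘M_p): M ≅ I[1,1]^3, I[1,2], I[3,6], I[5,6], I[6,6]^2.
μ_θ-semistable layers: μ^(1)=135/4; μ^(2)=24; μ^(3)=-15; μ^(4)=-28; μ^(5)=-41

((0, 0, 1, 1, 1, 1); (0, 0, 0, 0, 1, 1); (3, 0, 0, 0, 0, 0); (1, 1, 0, 0, 0, 0); (0, 0, 0, 0, 0, 2))


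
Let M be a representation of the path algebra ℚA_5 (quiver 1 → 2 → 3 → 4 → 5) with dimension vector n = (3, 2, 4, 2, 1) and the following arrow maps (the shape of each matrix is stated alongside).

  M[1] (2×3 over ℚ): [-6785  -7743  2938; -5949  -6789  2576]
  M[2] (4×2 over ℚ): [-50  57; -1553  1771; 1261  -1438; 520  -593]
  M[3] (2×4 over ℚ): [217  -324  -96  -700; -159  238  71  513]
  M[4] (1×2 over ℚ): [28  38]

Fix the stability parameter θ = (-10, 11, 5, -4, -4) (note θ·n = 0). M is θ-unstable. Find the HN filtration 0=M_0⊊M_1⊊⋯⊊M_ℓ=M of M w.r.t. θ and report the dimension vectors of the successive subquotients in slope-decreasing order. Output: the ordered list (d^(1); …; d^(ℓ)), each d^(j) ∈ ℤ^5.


Via rank(M_{q-1}∘⋯∘M_p): M ≅ I[1,1], I[1,4], I[1,5], I[3,3]^2.
μ_θ-semistable layers: μ^(1)=5; μ^(2)=4; μ^(3)=2; μ^(4)=-10

((0, 0, 2, 0, 0); (0, 1, 1, 1, 0); (0, 1, 1, 1, 1); (3, 0, 0, 0, 0))


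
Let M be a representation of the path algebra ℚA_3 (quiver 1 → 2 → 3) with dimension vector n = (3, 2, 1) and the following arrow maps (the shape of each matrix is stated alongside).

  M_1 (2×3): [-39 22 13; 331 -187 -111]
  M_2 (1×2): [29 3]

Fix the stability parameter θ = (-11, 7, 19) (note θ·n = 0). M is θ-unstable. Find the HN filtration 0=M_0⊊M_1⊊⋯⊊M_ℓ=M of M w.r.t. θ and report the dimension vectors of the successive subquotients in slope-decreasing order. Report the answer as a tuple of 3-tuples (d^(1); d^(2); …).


Barcode: M ≅ I[1,1], I[1,2], I[1,3]. HN layers by μ_θ (3 steps, strictly decreasing):
  μ^(1)=19; μ^(2)=7; μ^(3)=-11

((0, 0, 1); (0, 2, 0); (3, 0, 0))


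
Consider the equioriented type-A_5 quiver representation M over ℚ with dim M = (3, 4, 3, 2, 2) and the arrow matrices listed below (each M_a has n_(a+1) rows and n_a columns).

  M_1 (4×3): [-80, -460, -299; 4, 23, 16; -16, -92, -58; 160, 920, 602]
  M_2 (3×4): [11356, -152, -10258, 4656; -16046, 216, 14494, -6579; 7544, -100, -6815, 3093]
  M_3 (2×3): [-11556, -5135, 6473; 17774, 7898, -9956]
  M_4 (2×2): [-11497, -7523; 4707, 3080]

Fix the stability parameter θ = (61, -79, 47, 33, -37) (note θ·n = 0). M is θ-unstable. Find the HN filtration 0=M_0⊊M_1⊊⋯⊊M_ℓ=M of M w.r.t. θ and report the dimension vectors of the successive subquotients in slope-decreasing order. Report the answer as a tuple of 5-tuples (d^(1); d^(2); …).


Interval decomposition of M: I[1,1], I[1,2]^2, I[2,5]^2, I[3,3].
HN type (ℓ=5): μ^(1)=61; μ^(2)=47; μ^(3)=43/3; μ^(4)=-9; μ^(5)=-79

((1, 0, 0, 0, 0); (0, 0, 1, 0, 0); (0, 0, 2, 2, 2); (2, 2, 0, 0, 0); (0, 2, 0, 0, 0))


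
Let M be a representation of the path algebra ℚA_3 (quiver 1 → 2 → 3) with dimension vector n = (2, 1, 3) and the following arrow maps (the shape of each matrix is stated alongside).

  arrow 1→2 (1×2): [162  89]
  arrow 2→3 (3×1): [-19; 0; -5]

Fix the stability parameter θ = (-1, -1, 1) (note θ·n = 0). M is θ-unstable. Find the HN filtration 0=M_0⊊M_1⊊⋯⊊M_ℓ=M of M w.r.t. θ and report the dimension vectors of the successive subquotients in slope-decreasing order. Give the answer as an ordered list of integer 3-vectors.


Interval decomposition of M: I[1,1], I[1,3], I[3,3]^2.
HN type (ℓ=2): μ^(1)=1; μ^(2)=-1

((0, 0, 3); (2, 1, 0))


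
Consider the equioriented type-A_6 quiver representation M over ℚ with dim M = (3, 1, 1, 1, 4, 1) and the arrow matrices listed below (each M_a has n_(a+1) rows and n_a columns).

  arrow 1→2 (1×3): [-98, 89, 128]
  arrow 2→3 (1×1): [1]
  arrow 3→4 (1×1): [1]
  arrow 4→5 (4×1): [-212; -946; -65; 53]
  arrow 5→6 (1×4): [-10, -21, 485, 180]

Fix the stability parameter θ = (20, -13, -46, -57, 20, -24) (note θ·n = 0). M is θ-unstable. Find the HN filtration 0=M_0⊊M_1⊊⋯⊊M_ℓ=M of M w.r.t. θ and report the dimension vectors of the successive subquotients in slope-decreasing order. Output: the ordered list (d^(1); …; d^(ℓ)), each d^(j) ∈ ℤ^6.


Barcode: M ≅ I[1,1]^2, I[1,6], I[5,5]^3. HN layers by μ_θ (3 steps, strictly decreasing):
  μ^(1)=20; μ^(2)=-2; μ^(3)=-24

((2, 0, 0, 0, 3, 0); (0, 0, 0, 0, 1, 1); (1, 1, 1, 1, 0, 0))


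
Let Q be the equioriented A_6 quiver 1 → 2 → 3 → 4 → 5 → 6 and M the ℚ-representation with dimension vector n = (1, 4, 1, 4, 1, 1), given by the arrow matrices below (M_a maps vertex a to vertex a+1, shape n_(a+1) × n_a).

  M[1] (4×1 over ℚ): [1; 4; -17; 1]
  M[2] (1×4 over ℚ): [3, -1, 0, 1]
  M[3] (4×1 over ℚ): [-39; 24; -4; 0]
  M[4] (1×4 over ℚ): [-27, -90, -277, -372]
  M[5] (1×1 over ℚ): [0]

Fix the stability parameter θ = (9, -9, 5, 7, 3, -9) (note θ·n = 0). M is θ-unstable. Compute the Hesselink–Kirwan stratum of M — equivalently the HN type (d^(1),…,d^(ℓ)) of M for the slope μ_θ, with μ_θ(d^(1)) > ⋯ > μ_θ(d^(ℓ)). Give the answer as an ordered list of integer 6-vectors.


Interval decomposition of M: I[1,2], I[2,2]^2, I[2,5], I[4,4]^3, I[6,6].
HN type (ℓ=4): μ^(1)=7; μ^(2)=5; μ^(3)=0; μ^(4)=-9

((0, 0, 0, 3, 0, 0); (0, 0, 1, 1, 1, 0); (1, 1, 0, 0, 0, 0); (0, 3, 0, 0, 0, 1))


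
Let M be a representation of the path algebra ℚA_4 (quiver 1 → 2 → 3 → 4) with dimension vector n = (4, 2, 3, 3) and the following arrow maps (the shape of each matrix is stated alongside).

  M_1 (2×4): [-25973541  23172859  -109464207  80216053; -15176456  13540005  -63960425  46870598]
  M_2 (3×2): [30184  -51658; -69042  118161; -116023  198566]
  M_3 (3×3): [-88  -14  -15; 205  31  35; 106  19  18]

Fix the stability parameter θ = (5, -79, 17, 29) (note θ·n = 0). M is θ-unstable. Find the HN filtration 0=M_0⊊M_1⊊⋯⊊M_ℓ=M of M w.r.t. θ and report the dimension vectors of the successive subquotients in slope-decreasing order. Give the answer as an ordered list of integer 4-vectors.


Via rank(M_{q-1}∘⋯∘M_p): M ≅ I[1,1]^2, I[1,4]^2, I[3,4].
μ_θ-semistable layers: μ^(1)=29; μ^(2)=17; μ^(3)=5; μ^(4)=-37

((0, 0, 0, 3); (0, 0, 3, 0); (2, 0, 0, 0); (2, 2, 0, 0))
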